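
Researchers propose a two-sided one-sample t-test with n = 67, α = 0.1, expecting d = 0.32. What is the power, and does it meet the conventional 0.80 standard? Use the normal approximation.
Power ≈ 0.84; the study is adequately powered (power ≥ 0.80)

Power calculation (one-sample t-test, normal approximation):
z_β = d · √n - z_{α/2}
z_β = 0.32 · √67 - 1.645
z_β = 0.32 · 8.185 - 1.645
z_β = 0.974

Power = Φ(z_β) = Φ(0.974) ≈ 0.835

Effect size d = 0.32 is small by Cohen's convention (0.2/0.5/0.8).

Threshold: power ≥ 0.80 is conventionally adequate.
Power ≈ 0.84 → the study is adequately powered (power ≥ 0.80).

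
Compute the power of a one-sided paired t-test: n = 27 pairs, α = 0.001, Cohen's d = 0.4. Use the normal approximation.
Power ≈ 0.16

Power calculation (paired t-test, normal approximation):
z_β = d · √n - z_α
z_β = 0.4 · √27 - 3.090
z_β = 0.4 · 5.196 - 3.090
z_β = -1.012

Power = Φ(z_β) = Φ(-1.012) ≈ 0.156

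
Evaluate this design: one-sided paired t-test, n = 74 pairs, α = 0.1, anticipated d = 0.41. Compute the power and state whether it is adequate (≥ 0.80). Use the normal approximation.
Power ≈ 0.99; the study is adequately powered (power ≥ 0.80)

Power calculation (paired t-test, normal approximation):
z_β = d · √n - z_α
z_β = 0.41 · √74 - 1.282
z_β = 0.41 · 8.602 - 1.282
z_β = 2.245

Power = Φ(z_β) = Φ(2.245) ≈ 0.988

Effect size d = 0.41 is small by Cohen's convention (0.2/0.5/0.8).

Threshold: power ≥ 0.80 is conventionally adequate.
Power ≈ 0.99 → the study is adequately powered (power ≥ 0.80).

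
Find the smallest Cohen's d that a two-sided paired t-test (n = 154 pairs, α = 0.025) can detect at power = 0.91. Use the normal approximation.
d ≈ 0.29

Minimum detectable effect (paired t-test, normal approximation):
d = (z_{α/2} + z_β) / √n
d = (2.241 + 1.341) / √154
d = 3.582 / 12.410
d ≈ 0.29

By Cohen's convention (0.2 small / 0.5 medium / 0.8 large): small effect.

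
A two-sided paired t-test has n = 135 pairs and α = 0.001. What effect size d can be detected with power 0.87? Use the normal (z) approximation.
d ≈ 0.38

Minimum detectable effect (paired t-test, normal approximation):
d = (z_{α/2} + z_β) / √n
d = (3.291 + 1.126) / √135
d = 4.417 / 11.619
d ≈ 0.38

By Cohen's convention (0.2 small / 0.5 medium / 0.8 large): small effect.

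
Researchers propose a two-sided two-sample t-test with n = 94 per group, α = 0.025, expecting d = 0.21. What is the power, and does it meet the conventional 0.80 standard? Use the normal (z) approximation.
Power ≈ 0.21; the study is underpowered (power < 0.80)

Power calculation (two-sample t-test, normal approximation):
z_β = d · √(n/2) - z_{α/2}
z_β = 0.21 · √(94/2) - 2.241
z_β = 0.21 · 6.856 - 2.241
z_β = -0.802

Power = Φ(z_β) = Φ(-0.802) ≈ 0.211

Effect size d = 0.21 is small by Cohen's convention (0.2/0.5/0.8).

Threshold: power ≥ 0.80 is conventionally adequate.
Power ≈ 0.21 → the study is underpowered (power < 0.80).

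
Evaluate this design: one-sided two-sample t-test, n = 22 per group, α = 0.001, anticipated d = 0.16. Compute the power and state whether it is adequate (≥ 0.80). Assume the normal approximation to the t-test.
Power ≈ 0.01; the study is underpowered (power < 0.80)

Power calculation (two-sample t-test, normal approximation):
z_β = d · √(n/2) - z_α
z_β = 0.16 · √(22/2) - 3.090
z_β = 0.16 · 3.317 - 3.090
z_β = -2.560

Power = Φ(z_β) = Φ(-2.560) ≈ 0.005

Effect size d = 0.16 is very small by Cohen's convention (0.2/0.5/0.8).

Threshold: power ≥ 0.80 is conventionally adequate.
Power ≈ 0.01 → the study is underpowered (power < 0.80).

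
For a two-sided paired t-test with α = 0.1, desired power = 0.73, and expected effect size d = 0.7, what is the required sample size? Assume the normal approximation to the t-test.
n = 11 pairs

Sample size formula (paired t-test, normal approximation):
n = ((z_{α/2} + z_β) / d)²

z_{α/2} = 1.645 (for α = 0.1, two-sided)
z_β = 0.613 (for power = 0.73)
d = 0.7

n = ((1.645 + 0.613) / 0.7)²
n = (3.226)²
n ≈ 10.41
Round up to the next whole number: n = 11 pairs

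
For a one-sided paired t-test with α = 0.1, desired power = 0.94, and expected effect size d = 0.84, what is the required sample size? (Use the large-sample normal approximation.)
n = 12 pairs

Sample size formula (paired t-test, normal approximation):
n = ((z_α + z_β) / d)²

z_α = 1.282 (for α = 0.1, one-sided)
z_β = 1.555 (for power = 0.94)
d = 0.84

n = ((1.282 + 1.555) / 0.84)²
n = (3.377)²
n ≈ 11.40
Round up to the next whole number: n = 12 pairs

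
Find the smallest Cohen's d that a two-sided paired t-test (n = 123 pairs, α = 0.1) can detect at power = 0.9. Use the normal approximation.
d ≈ 0.26

Minimum detectable effect (paired t-test, normal approximation):
d = (z_{α/2} + z_β) / √n
d = (1.645 + 1.282) / √123
d = 2.926 / 11.091
d ≈ 0.26

By Cohen's convention (0.2 small / 0.5 medium / 0.8 large): small effect.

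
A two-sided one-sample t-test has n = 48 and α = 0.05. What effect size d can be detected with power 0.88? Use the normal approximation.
d ≈ 0.45

Minimum detectable effect (one-sample t-test, normal approximation):
d = (z_{α/2} + z_β) / √n
d = (1.960 + 1.175) / √48
d = 3.135 / 6.928
d ≈ 0.45

By Cohen's convention (0.2 small / 0.5 medium / 0.8 large): small effect.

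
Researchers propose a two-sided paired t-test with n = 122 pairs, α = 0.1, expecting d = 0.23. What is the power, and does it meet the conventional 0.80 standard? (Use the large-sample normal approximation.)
Power ≈ 0.81; the study is adequately powered (power ≥ 0.80)

Power calculation (paired t-test, normal approximation):
z_β = d · √n - z_{α/2}
z_β = 0.23 · √122 - 1.645
z_β = 0.23 · 11.045 - 1.645
z_β = 0.896

Power = Φ(z_β) = Φ(0.896) ≈ 0.815

Effect size d = 0.23 is small by Cohen's convention (0.2/0.5/0.8).

Threshold: power ≥ 0.80 is conventionally adequate.
Power ≈ 0.81 → the study is adequately powered (power ≥ 0.80).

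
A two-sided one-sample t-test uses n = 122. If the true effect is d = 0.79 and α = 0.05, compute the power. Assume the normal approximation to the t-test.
Power ≈ 1.00

Power calculation (one-sample t-test, normal approximation):
z_β = d · √n - z_{α/2}
z_β = 0.79 · √122 - 1.960
z_β = 0.79 · 11.045 - 1.960
z_β = 6.766

Power = Φ(z_β) = Φ(6.766) ≈ 1.000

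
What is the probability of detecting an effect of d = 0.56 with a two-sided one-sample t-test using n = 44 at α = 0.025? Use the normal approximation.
Power ≈ 0.93

Power calculation (one-sample t-test, normal approximation):
z_β = d · √n - z_{α/2}
z_β = 0.56 · √44 - 2.241
z_β = 0.56 · 6.633 - 2.241
z_β = 1.473

Power = Φ(z_β) = Φ(1.473) ≈ 0.930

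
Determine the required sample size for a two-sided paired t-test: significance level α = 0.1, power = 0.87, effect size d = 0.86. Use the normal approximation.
n = 11 pairs

Sample size formula (paired t-test, normal approximation):
n = ((z_{α/2} + z_β) / d)²

z_{α/2} = 1.645 (for α = 0.1, two-sided)
z_β = 1.126 (for power = 0.87)
d = 0.86

n = ((1.645 + 1.126) / 0.86)²
n = (3.222)²
n ≈ 10.38
Round up to the next whole number: n = 11 pairs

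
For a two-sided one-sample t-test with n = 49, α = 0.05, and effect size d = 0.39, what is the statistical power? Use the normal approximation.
Power ≈ 0.78

Power calculation (one-sample t-test, normal approximation):
z_β = d · √n - z_{α/2}
z_β = 0.39 · √49 - 1.960
z_β = 0.39 · 7.000 - 1.960
z_β = 0.770

Power = Φ(z_β) = Φ(0.770) ≈ 0.779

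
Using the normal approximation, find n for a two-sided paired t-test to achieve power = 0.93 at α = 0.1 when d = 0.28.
n = 125 pairs

Sample size formula (paired t-test, normal approximation):
n = ((z_{α/2} + z_β) / d)²

z_{α/2} = 1.645 (for α = 0.1, two-sided)
z_β = 1.476 (for power = 0.93)
d = 0.28

n = ((1.645 + 1.476) / 0.28)²
n = (11.146)²
n ≈ 124.23
Round up to the next whole number: n = 125 pairs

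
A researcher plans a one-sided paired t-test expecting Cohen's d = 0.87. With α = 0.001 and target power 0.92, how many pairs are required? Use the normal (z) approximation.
n = 27 pairs

Sample size formula (paired t-test, normal approximation):
n = ((z_α + z_β) / d)²

z_α = 3.090 (for α = 0.001, one-sided)
z_β = 1.405 (for power = 0.92)
d = 0.87

n = ((3.090 + 1.405) / 0.87)²
n = (5.167)²
n ≈ 26.70
Round up to the next whole number: n = 27 pairs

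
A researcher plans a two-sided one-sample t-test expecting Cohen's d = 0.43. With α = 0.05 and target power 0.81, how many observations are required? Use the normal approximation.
n = 44

Sample size formula (one-sample t-test, normal approximation):
n = ((z_{α/2} + z_β) / d)²

z_{α/2} = 1.960 (for α = 0.05, two-sided)
z_β = 0.878 (for power = 0.81)
d = 0.43

n = ((1.960 + 0.878) / 0.43)²
n = (6.600)²
n ≈ 43.56
Round up to the next whole number: n = 44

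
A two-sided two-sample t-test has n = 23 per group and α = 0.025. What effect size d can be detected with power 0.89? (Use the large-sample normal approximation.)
d ≈ 1.02

Minimum detectable effect (two-sample t-test, normal approximation):
d = (z_{α/2} + z_β) / √(n/2)
d = (2.241 + 1.227) / √(23/2)
d = 3.468 / 3.391
d ≈ 1.02

By Cohen's convention (0.2 small / 0.5 medium / 0.8 large): large effect.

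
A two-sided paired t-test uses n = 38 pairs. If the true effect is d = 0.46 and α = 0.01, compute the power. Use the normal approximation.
Power ≈ 0.60

Power calculation (paired t-test, normal approximation):
z_β = d · √n - z_{α/2}
z_β = 0.46 · √38 - 2.576
z_β = 0.46 · 6.164 - 2.576
z_β = 0.260

Power = Φ(z_β) = Φ(0.260) ≈ 0.602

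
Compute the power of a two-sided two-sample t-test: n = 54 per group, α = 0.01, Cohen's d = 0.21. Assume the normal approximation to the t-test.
Power ≈ 0.07

Power calculation (two-sample t-test, normal approximation):
z_β = d · √(n/2) - z_{α/2}
z_β = 0.21 · √(54/2) - 2.576
z_β = 0.21 · 5.196 - 2.576
z_β = -1.485

Power = Φ(z_β) = Φ(-1.485) ≈ 0.069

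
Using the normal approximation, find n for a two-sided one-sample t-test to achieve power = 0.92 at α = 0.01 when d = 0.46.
n = 75

Sample size formula (one-sample t-test, normal approximation):
n = ((z_{α/2} + z_β) / d)²

z_{α/2} = 2.576 (for α = 0.01, two-sided)
z_β = 1.405 (for power = 0.92)
d = 0.46

n = ((2.576 + 1.405) / 0.46)²
n = (8.654)²
n ≈ 74.89
Round up to the next whole number: n = 75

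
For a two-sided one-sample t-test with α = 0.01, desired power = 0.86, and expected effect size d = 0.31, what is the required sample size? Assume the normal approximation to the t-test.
n = 140

Sample size formula (one-sample t-test, normal approximation):
n = ((z_{α/2} + z_β) / d)²

z_{α/2} = 2.576 (for α = 0.01, two-sided)
z_β = 1.080 (for power = 0.86)
d = 0.31

n = ((2.576 + 1.080) / 0.31)²
n = (11.794)²
n ≈ 139.10
Round up to the next whole number: n = 140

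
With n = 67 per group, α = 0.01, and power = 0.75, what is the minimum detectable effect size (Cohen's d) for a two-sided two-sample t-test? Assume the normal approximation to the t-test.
d ≈ 0.56

Minimum detectable effect (two-sample t-test, normal approximation):
d = (z_{α/2} + z_β) / √(n/2)
d = (2.576 + 0.674) / √(67/2)
d = 3.250 / 5.788
d ≈ 0.56

By Cohen's convention (0.2 small / 0.5 medium / 0.8 large): medium effect.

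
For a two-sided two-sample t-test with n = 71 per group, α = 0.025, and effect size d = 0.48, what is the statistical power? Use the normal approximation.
Power ≈ 0.73

Power calculation (two-sample t-test, normal approximation):
z_β = d · √(n/2) - z_{α/2}
z_β = 0.48 · √(71/2) - 2.241
z_β = 0.48 · 5.958 - 2.241
z_β = 0.619

Power = Φ(z_β) = Φ(0.619) ≈ 0.732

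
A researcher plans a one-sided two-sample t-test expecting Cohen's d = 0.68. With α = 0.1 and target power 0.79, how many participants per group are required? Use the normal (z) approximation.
n = 19 per group

Sample size formula (two-sample t-test, normal approximation):
n = 2 · ((z_α + z_β) / d)²

z_α = 1.282 (for α = 0.1, one-sided)
z_β = 0.806 (for power = 0.79)
d = 0.68

n = 2 · ((1.282 + 0.806) / 0.68)²
n = 2 · (3.071)²
n ≈ 18.86
Round up to the next whole number: n = 19 per group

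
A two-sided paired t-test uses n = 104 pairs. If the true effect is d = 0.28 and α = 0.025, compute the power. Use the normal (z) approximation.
Power ≈ 0.73

Power calculation (paired t-test, normal approximation):
z_β = d · √n - z_{α/2}
z_β = 0.28 · √104 - 2.241
z_β = 0.28 · 10.198 - 2.241
z_β = 0.614

Power = Φ(z_β) = Φ(0.614) ≈ 0.730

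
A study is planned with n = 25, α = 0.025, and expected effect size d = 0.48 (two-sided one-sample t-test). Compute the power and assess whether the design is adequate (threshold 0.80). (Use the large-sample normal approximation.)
Power ≈ 0.56; the study is underpowered (power < 0.80)

Power calculation (one-sample t-test, normal approximation):
z_β = d · √n - z_{α/2}
z_β = 0.48 · √25 - 2.241
z_β = 0.48 · 5.000 - 2.241
z_β = 0.159

Power = Φ(z_β) = Φ(0.159) ≈ 0.563

Effect size d = 0.48 is small by Cohen's convention (0.2/0.5/0.8).

Threshold: power ≥ 0.80 is conventionally adequate.
Power ≈ 0.56 → the study is underpowered (power < 0.80).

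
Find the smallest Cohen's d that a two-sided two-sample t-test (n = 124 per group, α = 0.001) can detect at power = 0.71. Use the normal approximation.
d ≈ 0.49

Minimum detectable effect (two-sample t-test, normal approximation):
d = (z_{α/2} + z_β) / √(n/2)
d = (3.291 + 0.553) / √(124/2)
d = 3.844 / 7.874
d ≈ 0.49

By Cohen's convention (0.2 small / 0.5 medium / 0.8 large): small effect.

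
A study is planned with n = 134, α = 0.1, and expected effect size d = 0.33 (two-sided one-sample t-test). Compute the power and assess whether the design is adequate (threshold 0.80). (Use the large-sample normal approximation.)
Power ≈ 0.99; the study is adequately powered (power ≥ 0.80)

Power calculation (one-sample t-test, normal approximation):
z_β = d · √n - z_{α/2}
z_β = 0.33 · √134 - 1.645
z_β = 0.33 · 11.576 - 1.645
z_β = 2.175

Power = Φ(z_β) = Φ(2.175) ≈ 0.985

Effect size d = 0.33 is small by Cohen's convention (0.2/0.5/0.8).

Threshold: power ≥ 0.80 is conventionally adequate.
Power ≈ 0.99 → the study is adequately powered (power ≥ 0.80).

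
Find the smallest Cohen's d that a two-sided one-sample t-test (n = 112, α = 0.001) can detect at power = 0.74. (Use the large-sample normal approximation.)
d ≈ 0.37

Minimum detectable effect (one-sample t-test, normal approximation):
d = (z_{α/2} + z_β) / √n
d = (3.291 + 0.643) / √112
d = 3.934 / 10.583
d ≈ 0.37

By Cohen's convention (0.2 small / 0.5 medium / 0.8 large): small effect.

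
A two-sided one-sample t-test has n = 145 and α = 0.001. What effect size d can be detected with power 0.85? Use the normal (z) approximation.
d ≈ 0.36

Minimum detectable effect (one-sample t-test, normal approximation):
d = (z_{α/2} + z_β) / √n
d = (3.291 + 1.036) / √145
d = 4.327 / 12.042
d ≈ 0.36

By Cohen's convention (0.2 small / 0.5 medium / 0.8 large): small effect.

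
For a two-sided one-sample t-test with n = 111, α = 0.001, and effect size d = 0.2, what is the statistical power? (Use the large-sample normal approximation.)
Power ≈ 0.12

Power calculation (one-sample t-test, normal approximation):
z_β = d · √n - z_{α/2}
z_β = 0.2 · √111 - 3.291
z_β = 0.2 · 10.536 - 3.291
z_β = -1.183

Power = Φ(z_β) = Φ(-1.183) ≈ 0.118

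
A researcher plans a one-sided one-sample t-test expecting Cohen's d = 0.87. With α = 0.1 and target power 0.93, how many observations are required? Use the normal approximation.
n = 11

Sample size formula (one-sample t-test, normal approximation):
n = ((z_α + z_β) / d)²

z_α = 1.282 (for α = 0.1, one-sided)
z_β = 1.476 (for power = 0.93)
d = 0.87

n = ((1.282 + 1.476) / 0.87)²
n = (3.170)²
n ≈ 10.05
Round up to the next whole number: n = 11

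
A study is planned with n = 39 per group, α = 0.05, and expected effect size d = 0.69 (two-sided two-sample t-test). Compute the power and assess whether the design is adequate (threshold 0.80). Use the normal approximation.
Power ≈ 0.86; the study is adequately powered (power ≥ 0.80)

Power calculation (two-sample t-test, normal approximation):
z_β = d · √(n/2) - z_{α/2}
z_β = 0.69 · √(39/2) - 1.960
z_β = 0.69 · 4.416 - 1.960
z_β = 1.087

Power = Φ(z_β) = Φ(1.087) ≈ 0.861

Effect size d = 0.69 is medium by Cohen's convention (0.2/0.5/0.8).

Threshold: power ≥ 0.80 is conventionally adequate.
Power ≈ 0.86 → the study is adequately powered (power ≥ 0.80).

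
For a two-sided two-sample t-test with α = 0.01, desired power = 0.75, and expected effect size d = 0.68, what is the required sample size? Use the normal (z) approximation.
n = 46 per group

Sample size formula (two-sample t-test, normal approximation):
n = 2 · ((z_{α/2} + z_β) / d)²

z_{α/2} = 2.576 (for α = 0.01, two-sided)
z_β = 0.674 (for power = 0.75)
d = 0.68

n = 2 · ((2.576 + 0.674) / 0.68)²
n = 2 · (4.779)²
n ≈ 45.68
Round up to the next whole number: n = 46 per group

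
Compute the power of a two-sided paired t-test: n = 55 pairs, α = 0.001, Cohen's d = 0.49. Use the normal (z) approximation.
Power ≈ 0.63

Power calculation (paired t-test, normal approximation):
z_β = d · √n - z_{α/2}
z_β = 0.49 · √55 - 3.291
z_β = 0.49 · 7.416 - 3.291
z_β = 0.343

Power = Φ(z_β) = Φ(0.343) ≈ 0.634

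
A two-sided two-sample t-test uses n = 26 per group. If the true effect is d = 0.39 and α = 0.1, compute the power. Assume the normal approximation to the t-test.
Power ≈ 0.41

Power calculation (two-sample t-test, normal approximation):
z_β = d · √(n/2) - z_{α/2}
z_β = 0.39 · √(26/2) - 1.645
z_β = 0.39 · 3.606 - 1.645
z_β = -0.239

Power = Φ(z_β) = Φ(-0.239) ≈ 0.406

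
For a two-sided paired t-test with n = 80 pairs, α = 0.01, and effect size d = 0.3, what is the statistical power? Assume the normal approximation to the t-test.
Power ≈ 0.54

Power calculation (paired t-test, normal approximation):
z_β = d · √n - z_{α/2}
z_β = 0.3 · √80 - 2.576
z_β = 0.3 · 8.944 - 2.576
z_β = 0.107

Power = Φ(z_β) = Φ(0.107) ≈ 0.543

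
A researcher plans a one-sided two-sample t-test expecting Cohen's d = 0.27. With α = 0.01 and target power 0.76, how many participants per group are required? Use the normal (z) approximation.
n = 253 per group

Sample size formula (two-sample t-test, normal approximation):
n = 2 · ((z_α + z_β) / d)²

z_α = 2.326 (for α = 0.01, one-sided)
z_β = 0.706 (for power = 0.76)
d = 0.27

n = 2 · ((2.326 + 0.706) / 0.27)²
n = 2 · (11.230)²
n ≈ 252.23
Round up to the next whole number: n = 253 per group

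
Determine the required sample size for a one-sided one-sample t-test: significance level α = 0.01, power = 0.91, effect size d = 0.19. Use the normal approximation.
n = 373

Sample size formula (one-sample t-test, normal approximation):
n = ((z_α + z_β) / d)²

z_α = 2.326 (for α = 0.01, one-sided)
z_β = 1.341 (for power = 0.91)
d = 0.19

n = ((2.326 + 1.341) / 0.19)²
n = (19.300)²
n ≈ 372.49
Round up to the next whole number: n = 373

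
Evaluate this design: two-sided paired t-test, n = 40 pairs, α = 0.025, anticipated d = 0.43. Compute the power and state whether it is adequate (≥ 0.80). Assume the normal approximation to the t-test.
Power ≈ 0.68; the study is underpowered (power < 0.80)

Power calculation (paired t-test, normal approximation):
z_β = d · √n - z_{α/2}
z_β = 0.43 · √40 - 2.241
z_β = 0.43 · 6.325 - 2.241
z_β = 0.478

Power = Φ(z_β) = Φ(0.478) ≈ 0.684

Effect size d = 0.43 is small by Cohen's convention (0.2/0.5/0.8).

Threshold: power ≥ 0.80 is conventionally adequate.
Power ≈ 0.68 → the study is underpowered (power < 0.80).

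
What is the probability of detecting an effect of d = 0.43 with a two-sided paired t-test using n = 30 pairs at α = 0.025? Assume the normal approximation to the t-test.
Power ≈ 0.55

Power calculation (paired t-test, normal approximation):
z_β = d · √n - z_{α/2}
z_β = 0.43 · √30 - 2.241
z_β = 0.43 · 5.477 - 2.241
z_β = 0.114

Power = Φ(z_β) = Φ(0.114) ≈ 0.545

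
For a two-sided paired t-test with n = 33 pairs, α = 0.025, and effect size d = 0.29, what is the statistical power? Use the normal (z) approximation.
Power ≈ 0.28

Power calculation (paired t-test, normal approximation):
z_β = d · √n - z_{α/2}
z_β = 0.29 · √33 - 2.241
z_β = 0.29 · 5.745 - 2.241
z_β = -0.575

Power = Φ(z_β) = Φ(-0.575) ≈ 0.282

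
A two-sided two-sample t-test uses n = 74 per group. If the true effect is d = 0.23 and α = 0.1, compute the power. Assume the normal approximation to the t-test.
Power ≈ 0.40

Power calculation (two-sample t-test, normal approximation):
z_β = d · √(n/2) - z_{α/2}
z_β = 0.23 · √(74/2) - 1.645
z_β = 0.23 · 6.083 - 1.645
z_β = -0.246

Power = Φ(z_β) = Φ(-0.246) ≈ 0.403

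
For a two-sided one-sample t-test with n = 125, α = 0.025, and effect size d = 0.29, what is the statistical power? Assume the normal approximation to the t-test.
Power ≈ 0.84

Power calculation (one-sample t-test, normal approximation):
z_β = d · √n - z_{α/2}
z_β = 0.29 · √125 - 2.241
z_β = 0.29 · 11.180 - 2.241
z_β = 1.001

Power = Φ(z_β) = Φ(1.001) ≈ 0.842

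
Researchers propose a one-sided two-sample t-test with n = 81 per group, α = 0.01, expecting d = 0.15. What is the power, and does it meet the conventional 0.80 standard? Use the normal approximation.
Power ≈ 0.09; the study is underpowered (power < 0.80)

Power calculation (two-sample t-test, normal approximation):
z_β = d · √(n/2) - z_α
z_β = 0.15 · √(81/2) - 2.326
z_β = 0.15 · 6.364 - 2.326
z_β = -1.372

Power = Φ(z_β) = Φ(-1.372) ≈ 0.085

Effect size d = 0.15 is very small by Cohen's convention (0.2/0.5/0.8).

Threshold: power ≥ 0.80 is conventionally adequate.
Power ≈ 0.09 → the study is underpowered (power < 0.80).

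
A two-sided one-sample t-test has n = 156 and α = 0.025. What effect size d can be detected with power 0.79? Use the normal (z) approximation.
d ≈ 0.24

Minimum detectable effect (one-sample t-test, normal approximation):
d = (z_{α/2} + z_β) / √n
d = (2.241 + 0.806) / √156
d = 3.048 / 12.490
d ≈ 0.24

By Cohen's convention (0.2 small / 0.5 medium / 0.8 large): small effect.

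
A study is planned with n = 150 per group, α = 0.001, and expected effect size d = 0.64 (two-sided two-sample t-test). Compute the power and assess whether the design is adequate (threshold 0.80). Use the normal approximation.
Power ≈ 0.99; the study is adequately powered (power ≥ 0.80)

Power calculation (two-sample t-test, normal approximation):
z_β = d · √(n/2) - z_{α/2}
z_β = 0.64 · √(150/2) - 3.291
z_β = 0.64 · 8.660 - 3.291
z_β = 2.252

Power = Φ(z_β) = Φ(2.252) ≈ 0.988

Effect size d = 0.64 is medium by Cohen's convention (0.2/0.5/0.8).

Threshold: power ≥ 0.80 is conventionally adequate.
Power ≈ 0.99 → the study is adequately powered (power ≥ 0.80).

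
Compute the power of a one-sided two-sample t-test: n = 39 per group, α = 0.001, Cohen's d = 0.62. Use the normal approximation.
Power ≈ 0.36

Power calculation (two-sample t-test, normal approximation):
z_β = d · √(n/2) - z_α
z_β = 0.62 · √(39/2) - 3.090
z_β = 0.62 · 4.416 - 3.090
z_β = -0.352

Power = Φ(z_β) = Φ(-0.352) ≈ 0.362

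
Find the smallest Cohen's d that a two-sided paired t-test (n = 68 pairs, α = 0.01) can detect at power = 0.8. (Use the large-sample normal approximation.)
d ≈ 0.41

Minimum detectable effect (paired t-test, normal approximation):
d = (z_{α/2} + z_β) / √n
d = (2.576 + 0.842) / √68
d = 3.417 / 8.246
d ≈ 0.41

By Cohen's convention (0.2 small / 0.5 medium / 0.8 large): small effect.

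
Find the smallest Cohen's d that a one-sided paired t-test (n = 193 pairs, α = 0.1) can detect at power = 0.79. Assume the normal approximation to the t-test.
d ≈ 0.15

Minimum detectable effect (paired t-test, normal approximation):
d = (z_α + z_β) / √n
d = (1.282 + 0.806) / √193
d = 2.088 / 13.892
d ≈ 0.15

By Cohen's convention (0.2 small / 0.5 medium / 0.8 large): very small effect.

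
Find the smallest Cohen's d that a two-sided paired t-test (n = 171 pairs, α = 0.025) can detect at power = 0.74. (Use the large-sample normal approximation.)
d ≈ 0.22

Minimum detectable effect (paired t-test, normal approximation):
d = (z_{α/2} + z_β) / √n
d = (2.241 + 0.643) / √171
d = 2.885 / 13.077
d ≈ 0.22

By Cohen's convention (0.2 small / 0.5 medium / 0.8 large): small effect.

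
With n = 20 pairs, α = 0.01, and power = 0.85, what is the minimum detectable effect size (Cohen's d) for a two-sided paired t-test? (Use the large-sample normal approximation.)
d ≈ 0.81

Minimum detectable effect (paired t-test, normal approximation):
d = (z_{α/2} + z_β) / √n
d = (2.576 + 1.036) / √20
d = 3.612 / 4.472
d ≈ 0.81

By Cohen's convention (0.2 small / 0.5 medium / 0.8 large): large effect.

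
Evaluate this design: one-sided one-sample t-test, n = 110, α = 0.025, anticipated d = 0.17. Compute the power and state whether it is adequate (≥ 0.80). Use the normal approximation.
Power ≈ 0.43; the study is underpowered (power < 0.80)

Power calculation (one-sample t-test, normal approximation):
z_β = d · √n - z_α
z_β = 0.17 · √110 - 1.960
z_β = 0.17 · 10.488 - 1.960
z_β = -0.177

Power = Φ(z_β) = Φ(-0.177) ≈ 0.430

Effect size d = 0.17 is very small by Cohen's convention (0.2/0.5/0.8).

Threshold: power ≥ 0.80 is conventionally adequate.
Power ≈ 0.43 → the study is underpowered (power < 0.80).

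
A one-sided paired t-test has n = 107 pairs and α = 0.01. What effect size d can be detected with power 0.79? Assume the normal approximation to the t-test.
d ≈ 0.30

Minimum detectable effect (paired t-test, normal approximation):
d = (z_α + z_β) / √n
d = (2.326 + 0.806) / √107
d = 3.133 / 10.344
d ≈ 0.30

By Cohen's convention (0.2 small / 0.5 medium / 0.8 large): small effect.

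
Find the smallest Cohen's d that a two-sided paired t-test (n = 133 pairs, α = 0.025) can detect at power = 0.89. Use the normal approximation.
d ≈ 0.30

Minimum detectable effect (paired t-test, normal approximation):
d = (z_{α/2} + z_β) / √n
d = (2.241 + 1.227) / √133
d = 3.468 / 11.533
d ≈ 0.30

By Cohen's convention (0.2 small / 0.5 medium / 0.8 large): small effect.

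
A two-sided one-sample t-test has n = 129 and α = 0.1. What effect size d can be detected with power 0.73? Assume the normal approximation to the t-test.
d ≈ 0.20

Minimum detectable effect (one-sample t-test, normal approximation):
d = (z_{α/2} + z_β) / √n
d = (1.645 + 0.613) / √129
d = 2.258 / 11.358
d ≈ 0.20

By Cohen's convention (0.2 small / 0.5 medium / 0.8 large): small effect.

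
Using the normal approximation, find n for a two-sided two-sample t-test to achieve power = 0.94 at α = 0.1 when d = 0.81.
n = 32 per group

Sample size formula (two-sample t-test, normal approximation):
n = 2 · ((z_{α/2} + z_β) / d)²

z_{α/2} = 1.645 (for α = 0.1, two-sided)
z_β = 1.555 (for power = 0.94)
d = 0.81

n = 2 · ((1.645 + 1.555) / 0.81)²
n = 2 · (3.951)²
n ≈ 31.22
Round up to the next whole number: n = 32 per group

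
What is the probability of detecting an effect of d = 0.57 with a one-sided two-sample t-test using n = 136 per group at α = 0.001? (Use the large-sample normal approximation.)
Power ≈ 0.95

Power calculation (two-sample t-test, normal approximation):
z_β = d · √(n/2) - z_α
z_β = 0.57 · √(136/2) - 3.090
z_β = 0.57 · 8.246 - 3.090
z_β = 1.610

Power = Φ(z_β) = Φ(1.610) ≈ 0.946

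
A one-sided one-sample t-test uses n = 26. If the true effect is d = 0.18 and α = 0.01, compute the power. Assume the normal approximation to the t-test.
Power ≈ 0.08

Power calculation (one-sample t-test, normal approximation):
z_β = d · √n - z_α
z_β = 0.18 · √26 - 2.326
z_β = 0.18 · 5.099 - 2.326
z_β = -1.409

Power = Φ(z_β) = Φ(-1.409) ≈ 0.079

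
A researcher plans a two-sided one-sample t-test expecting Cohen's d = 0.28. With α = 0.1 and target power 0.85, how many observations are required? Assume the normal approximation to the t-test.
n = 92

Sample size formula (one-sample t-test, normal approximation):
n = ((z_{α/2} + z_β) / d)²

z_{α/2} = 1.645 (for α = 0.1, two-sided)
z_β = 1.036 (for power = 0.85)
d = 0.28

n = ((1.645 + 1.036) / 0.28)²
n = (9.575)²
n ≈ 91.68
Round up to the next whole number: n = 92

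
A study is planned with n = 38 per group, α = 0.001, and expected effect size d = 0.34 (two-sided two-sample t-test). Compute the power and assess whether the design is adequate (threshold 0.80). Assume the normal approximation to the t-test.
Power ≈ 0.04; the study is underpowered (power < 0.80)

Power calculation (two-sample t-test, normal approximation):
z_β = d · √(n/2) - z_{α/2}
z_β = 0.34 · √(38/2) - 3.291
z_β = 0.34 · 4.359 - 3.291
z_β = -1.809

Power = Φ(z_β) = Φ(-1.809) ≈ 0.035

Effect size d = 0.34 is small by Cohen's convention (0.2/0.5/0.8).

Threshold: power ≥ 0.80 is conventionally adequate.
Power ≈ 0.04 → the study is underpowered (power < 0.80).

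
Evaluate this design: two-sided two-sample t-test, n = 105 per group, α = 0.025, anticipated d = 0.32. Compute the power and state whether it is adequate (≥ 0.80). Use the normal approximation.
Power ≈ 0.53; the study is underpowered (power < 0.80)

Power calculation (two-sample t-test, normal approximation):
z_β = d · √(n/2) - z_{α/2}
z_β = 0.32 · √(105/2) - 2.241
z_β = 0.32 · 7.246 - 2.241
z_β = 0.077

Power = Φ(z_β) = Φ(0.077) ≈ 0.531

Effect size d = 0.32 is small by Cohen's convention (0.2/0.5/0.8).

Threshold: power ≥ 0.80 is conventionally adequate.
Power ≈ 0.53 → the study is underpowered (power < 0.80).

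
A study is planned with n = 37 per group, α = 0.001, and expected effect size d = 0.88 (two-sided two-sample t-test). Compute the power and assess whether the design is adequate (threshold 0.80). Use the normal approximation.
Power ≈ 0.69; the study is underpowered (power < 0.80)

Power calculation (two-sample t-test, normal approximation):
z_β = d · √(n/2) - z_{α/2}
z_β = 0.88 · √(37/2) - 3.291
z_β = 0.88 · 4.301 - 3.291
z_β = 0.494

Power = Φ(z_β) = Φ(0.494) ≈ 0.690

Effect size d = 0.88 is large by Cohen's convention (0.2/0.5/0.8).

Threshold: power ≥ 0.80 is conventionally adequate.
Power ≈ 0.69 → the study is underpowered (power < 0.80).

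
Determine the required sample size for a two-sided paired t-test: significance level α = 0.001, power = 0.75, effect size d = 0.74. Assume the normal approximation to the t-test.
n = 29 pairs

Sample size formula (paired t-test, normal approximation):
n = ((z_{α/2} + z_β) / d)²

z_{α/2} = 3.291 (for α = 0.001, two-sided)
z_β = 0.674 (for power = 0.75)
d = 0.74

n = ((3.291 + 0.674) / 0.74)²
n = (5.358)²
n ≈ 28.71
Round up to the next whole number: n = 29 pairs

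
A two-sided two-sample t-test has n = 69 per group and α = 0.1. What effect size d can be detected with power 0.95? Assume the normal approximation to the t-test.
d ≈ 0.56

Minimum detectable effect (two-sample t-test, normal approximation):
d = (z_{α/2} + z_β) / √(n/2)
d = (1.645 + 1.645) / √(69/2)
d = 3.290 / 5.874
d ≈ 0.56

By Cohen's convention (0.2 small / 0.5 medium / 0.8 large): medium effect.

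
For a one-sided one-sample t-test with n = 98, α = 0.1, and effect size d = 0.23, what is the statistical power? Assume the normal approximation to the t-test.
Power ≈ 0.84

Power calculation (one-sample t-test, normal approximation):
z_β = d · √n - z_α
z_β = 0.23 · √98 - 1.282
z_β = 0.23 · 9.899 - 1.282
z_β = 0.995

Power = Φ(z_β) = Φ(0.995) ≈ 0.840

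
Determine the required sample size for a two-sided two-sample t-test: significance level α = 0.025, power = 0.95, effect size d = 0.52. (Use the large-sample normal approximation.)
n = 112 per group

Sample size formula (two-sample t-test, normal approximation):
n = 2 · ((z_{α/2} + z_β) / d)²

z_{α/2} = 2.241 (for α = 0.025, two-sided)
z_β = 1.645 (for power = 0.95)
d = 0.52

n = 2 · ((2.241 + 1.645) / 0.52)²
n = 2 · (7.473)²
n ≈ 111.69
Round up to the next whole number: n = 112 per group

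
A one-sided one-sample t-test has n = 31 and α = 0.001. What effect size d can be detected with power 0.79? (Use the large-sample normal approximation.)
d ≈ 0.70

Minimum detectable effect (one-sample t-test, normal approximation):
d = (z_α + z_β) / √n
d = (3.090 + 0.806) / √31
d = 3.897 / 5.568
d ≈ 0.70

By Cohen's convention (0.2 small / 0.5 medium / 0.8 large): medium effect.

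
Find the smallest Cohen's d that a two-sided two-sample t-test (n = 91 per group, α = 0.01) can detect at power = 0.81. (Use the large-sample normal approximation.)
d ≈ 0.51

Minimum detectable effect (two-sample t-test, normal approximation):
d = (z_{α/2} + z_β) / √(n/2)
d = (2.576 + 0.878) / √(91/2)
d = 3.454 / 6.745
d ≈ 0.51

By Cohen's convention (0.2 small / 0.5 medium / 0.8 large): medium effect.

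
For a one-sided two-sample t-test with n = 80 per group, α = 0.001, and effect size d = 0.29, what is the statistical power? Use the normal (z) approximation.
Power ≈ 0.10

Power calculation (two-sample t-test, normal approximation):
z_β = d · √(n/2) - z_α
z_β = 0.29 · √(80/2) - 3.090
z_β = 0.29 · 6.325 - 3.090
z_β = -1.256

Power = Φ(z_β) = Φ(-1.256) ≈ 0.105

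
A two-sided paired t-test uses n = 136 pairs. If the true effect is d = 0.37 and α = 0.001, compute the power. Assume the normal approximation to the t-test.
Power ≈ 0.85

Power calculation (paired t-test, normal approximation):
z_β = d · √n - z_{α/2}
z_β = 0.37 · √136 - 3.291
z_β = 0.37 · 11.662 - 3.291
z_β = 1.024

Power = Φ(z_β) = Φ(1.024) ≈ 0.847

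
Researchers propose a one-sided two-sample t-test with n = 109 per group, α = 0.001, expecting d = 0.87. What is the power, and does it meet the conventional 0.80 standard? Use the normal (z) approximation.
Power ≈ 1.00; the study is adequately powered (power ≥ 0.80)

Power calculation (two-sample t-test, normal approximation):
z_β = d · √(n/2) - z_α
z_β = 0.87 · √(109/2) - 3.090
z_β = 0.87 · 7.382 - 3.090
z_β = 3.332

Power = Φ(z_β) = Φ(3.332) ≈ 1.000

Effect size d = 0.87 is large by Cohen's convention (0.2/0.5/0.8).

Threshold: power ≥ 0.80 is conventionally adequate.
Power ≈ 1.00 → the study is adequately powered (power ≥ 0.80).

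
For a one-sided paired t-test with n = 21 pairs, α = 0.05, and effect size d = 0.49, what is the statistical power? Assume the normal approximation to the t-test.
Power ≈ 0.73

Power calculation (paired t-test, normal approximation):
z_β = d · √n - z_α
z_β = 0.49 · √21 - 1.645
z_β = 0.49 · 4.583 - 1.645
z_β = 0.601

Power = Φ(z_β) = Φ(0.601) ≈ 0.726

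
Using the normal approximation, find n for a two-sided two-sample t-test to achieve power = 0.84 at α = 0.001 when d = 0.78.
n = 61 per group

Sample size formula (two-sample t-test, normal approximation):
n = 2 · ((z_{α/2} + z_β) / d)²

z_{α/2} = 3.291 (for α = 0.001, two-sided)
z_β = 0.994 (for power = 0.84)
d = 0.78

n = 2 · ((3.291 + 0.994) / 0.78)²
n = 2 · (5.494)²
n ≈ 60.37
Round up to the next whole number: n = 61 per group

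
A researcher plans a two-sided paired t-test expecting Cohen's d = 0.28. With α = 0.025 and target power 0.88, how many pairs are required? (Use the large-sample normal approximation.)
n = 149 pairs

Sample size formula (paired t-test, normal approximation):
n = ((z_{α/2} + z_β) / d)²

z_{α/2} = 2.241 (for α = 0.025, two-sided)
z_β = 1.175 (for power = 0.88)
d = 0.28

n = ((2.241 + 1.175) / 0.28)²
n = (12.200)²
n ≈ 148.84
Round up to the next whole number: n = 149 pairs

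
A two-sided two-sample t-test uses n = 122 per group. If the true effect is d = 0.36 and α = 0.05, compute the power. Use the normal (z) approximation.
Power ≈ 0.80

Power calculation (two-sample t-test, normal approximation):
z_β = d · √(n/2) - z_{α/2}
z_β = 0.36 · √(122/2) - 1.960
z_β = 0.36 · 7.810 - 1.960
z_β = 0.852

Power = Φ(z_β) = Φ(0.852) ≈ 0.803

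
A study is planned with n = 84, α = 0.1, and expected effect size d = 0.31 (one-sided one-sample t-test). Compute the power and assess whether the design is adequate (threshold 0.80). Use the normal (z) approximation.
Power ≈ 0.94; the study is adequately powered (power ≥ 0.80)

Power calculation (one-sample t-test, normal approximation):
z_β = d · √n - z_α
z_β = 0.31 · √84 - 1.282
z_β = 0.31 · 9.165 - 1.282
z_β = 1.560

Power = Φ(z_β) = Φ(1.560) ≈ 0.941

Effect size d = 0.31 is small by Cohen's convention (0.2/0.5/0.8).

Threshold: power ≥ 0.80 is conventionally adequate.
Power ≈ 0.94 → the study is adequately powered (power ≥ 0.80).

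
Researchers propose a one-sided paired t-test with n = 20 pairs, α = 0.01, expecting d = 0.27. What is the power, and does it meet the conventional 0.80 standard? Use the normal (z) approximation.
Power ≈ 0.13; the study is underpowered (power < 0.80)

Power calculation (paired t-test, normal approximation):
z_β = d · √n - z_α
z_β = 0.27 · √20 - 2.326
z_β = 0.27 · 4.472 - 2.326
z_β = -1.119

Power = Φ(z_β) = Φ(-1.119) ≈ 0.132

Effect size d = 0.27 is small by Cohen's convention (0.2/0.5/0.8).

Threshold: power ≥ 0.80 is conventionally adequate.
Power ≈ 0.13 → the study is underpowered (power < 0.80).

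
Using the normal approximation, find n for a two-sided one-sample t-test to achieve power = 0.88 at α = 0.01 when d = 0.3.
n = 157

Sample size formula (one-sample t-test, normal approximation):
n = ((z_{α/2} + z_β) / d)²

z_{α/2} = 2.576 (for α = 0.01, two-sided)
z_β = 1.175 (for power = 0.88)
d = 0.3

n = ((2.576 + 1.175) / 0.3)²
n = (12.503)²
n ≈ 156.33
Round up to the next whole number: n = 157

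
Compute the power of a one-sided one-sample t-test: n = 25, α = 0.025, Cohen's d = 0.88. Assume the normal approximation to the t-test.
Power ≈ 0.99

Power calculation (one-sample t-test, normal approximation):
z_β = d · √n - z_α
z_β = 0.88 · √25 - 1.960
z_β = 0.88 · 5.000 - 1.960
z_β = 2.440

Power = Φ(z_β) = Φ(2.440) ≈ 0.993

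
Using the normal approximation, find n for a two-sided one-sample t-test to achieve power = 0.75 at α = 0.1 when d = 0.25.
n = 87

Sample size formula (one-sample t-test, normal approximation):
n = ((z_{α/2} + z_β) / d)²

z_{α/2} = 1.645 (for α = 0.1, two-sided)
z_β = 0.674 (for power = 0.75)
d = 0.25

n = ((1.645 + 0.674) / 0.25)²
n = (9.276)²
n ≈ 86.04
Round up to the next whole number: n = 87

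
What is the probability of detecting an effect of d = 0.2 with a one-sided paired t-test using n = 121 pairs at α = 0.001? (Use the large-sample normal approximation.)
Power ≈ 0.19

Power calculation (paired t-test, normal approximation):
z_β = d · √n - z_α
z_β = 0.2 · √121 - 3.090
z_β = 0.2 · 11.000 - 3.090
z_β = -0.890

Power = Φ(z_β) = Φ(-0.890) ≈ 0.187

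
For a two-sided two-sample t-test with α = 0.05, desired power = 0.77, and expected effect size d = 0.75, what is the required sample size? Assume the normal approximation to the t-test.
n = 26 per group

Sample size formula (two-sample t-test, normal approximation):
n = 2 · ((z_{α/2} + z_β) / d)²

z_{α/2} = 1.960 (for α = 0.05, two-sided)
z_β = 0.739 (for power = 0.77)
d = 0.75

n = 2 · ((1.960 + 0.739) / 0.75)²
n = 2 · (3.599)²
n ≈ 25.91
Round up to the next whole number: n = 26 per group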